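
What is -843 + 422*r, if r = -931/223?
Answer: -580871/223 ≈ -2604.8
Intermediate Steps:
r = -931/223 (r = -931*1/223 = -931/223 ≈ -4.1749)
-843 + 422*r = -843 + 422*(-931/223) = -843 - 392882/223 = -580871/223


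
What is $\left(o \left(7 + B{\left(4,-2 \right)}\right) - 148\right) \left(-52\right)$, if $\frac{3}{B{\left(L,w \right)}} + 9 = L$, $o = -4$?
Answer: $\frac{45136}{5} \approx 9027.2$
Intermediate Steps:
$B{\left(L,w \right)} = \frac{3}{-9 + L}$
$\left(o \left(7 + B{\left(4,-2 \right)}\right) - 148\right) \left(-52\right) = \left(- 4 \left(7 + \frac{3}{-9 + 4}\right) - 148\right) \left(-52\right) = \left(- 4 \left(7 + \frac{3}{-5}\right) - 148\right) \left(-52\right) = \left(- 4 \left(7 + 3 \left(- \frac{1}{5}\right)\right) - 148\right) \left(-52\right) = \left(- 4 \left(7 - \frac{3}{5}\right) - 148\right) \left(-52\right) = \left(\left(-4\right) \frac{32}{5} - 148\right) \left(-52\right) = \left(- \frac{128}{5} - 148\right) \left(-52\right) = \left(- \frac{868}{5}\right) \left(-52\right) = \frac{45136}{5}$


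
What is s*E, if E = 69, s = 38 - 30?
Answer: 552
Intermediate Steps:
s = 8
s*E = 8*69 = 552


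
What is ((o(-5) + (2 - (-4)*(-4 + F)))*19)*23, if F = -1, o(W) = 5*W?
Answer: -18791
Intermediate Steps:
((o(-5) + (2 - (-4)*(-4 + F)))*19)*23 = ((5*(-5) + (2 - (-4)*(-4 - 1)))*19)*23 = ((-25 + (2 - (-4)*(-5)))*19)*23 = ((-25 + (2 - 1*20))*19)*23 = ((-25 + (2 - 20))*19)*23 = ((-25 - 18)*19)*23 = -43*19*23 = -817*23 = -18791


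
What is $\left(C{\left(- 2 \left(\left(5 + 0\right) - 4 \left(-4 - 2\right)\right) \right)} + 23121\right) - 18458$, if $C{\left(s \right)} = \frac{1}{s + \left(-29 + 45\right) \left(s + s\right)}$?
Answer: $\frac{8924981}{1914} \approx 4663.0$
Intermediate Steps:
$C{\left(s \right)} = \frac{1}{33 s}$ ($C{\left(s \right)} = \frac{1}{s + 16 \cdot 2 s} = \frac{1}{s + 32 s} = \frac{1}{33 s}$)
$\left(C{\left(- 2 \left(\left(5 + 0\right) - 4 \left(-4 - 2\right)\right) \right)} + 23121\right) - 18458 = \left(\frac{1}{33 \left(- 2 \left(\left(5 + 0\right) - 4 \left(-4 - 2\right)\right)\right)} + 23121\right) - 18458 = \left(\frac{1}{33 \left(- 2 \left(5 - -24\right)\right)} + 23121\right) - 18458 = \left(\frac{1}{33 \left(- 2 \left(5 + 24\right)\right)} + 23121\right) - 18458 = \left(\frac{1}{33 \left(\left(-2\right) 29\right)} + 23121\right) - 18458 = \left(\frac{1}{33 \left(-58\right)} + 23121\right) - 18458 = \left(\frac{1}{33} \left(- \frac{1}{58}\right) + 23121\right) - 18458 = \left(- \frac{1}{1914} + 23121\right) - 18458 = \frac{44253593}{1914} - 18458 = \frac{8924981}{1914}$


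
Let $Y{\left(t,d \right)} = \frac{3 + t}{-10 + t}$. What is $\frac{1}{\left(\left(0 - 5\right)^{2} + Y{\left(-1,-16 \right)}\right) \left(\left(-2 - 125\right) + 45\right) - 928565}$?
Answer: $- \frac{11}{10236601} \approx -1.0746 \cdot 10^{-6}$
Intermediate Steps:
$Y{\left(t,d \right)} = \frac{3 + t}{-10 + t}$
$\frac{1}{\left(\left(0 - 5\right)^{2} + Y{\left(-1,-16 \right)}\right) \left(\left(-2 - 125\right) + 45\right) - 928565} = \frac{1}{\left(\left(0 - 5\right)^{2} + \frac{3 - 1}{-10 - 1}\right) \left(\left(-2 - 125\right) + 45\right) - 928565} = \frac{1}{\left(\left(-5\right)^{2} + \frac{1}{-11} \cdot 2\right) \left(-127 + 45\right) - 928565} = \frac{1}{\left(25 - \frac{2}{11}\right) \left(-82\right) - 928565} = \frac{1}{\frac{273}{11} \left(-82\right) - 928565} = \frac{1}{- \frac{22386}{11} - 928565} = \frac{1}{- \frac{10236601}{11}} = - \frac{11}{10236601}$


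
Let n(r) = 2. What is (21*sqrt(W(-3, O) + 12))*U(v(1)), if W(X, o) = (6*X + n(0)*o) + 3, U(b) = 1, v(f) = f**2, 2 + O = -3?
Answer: 21*I*sqrt(13) ≈ 75.717*I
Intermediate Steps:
O = -5 (O = -2 - 3 = -5)
W(X, o) = 3 + 2*o + 6*X (W(X, o) = (6*X + 2*o) + 3 = (2*o + 6*X) + 3 = 3 + 2*o + 6*X)
(21*sqrt(W(-3, O) + 12))*U(v(1)) = (21*sqrt((3 + 2*(-5) + 6*(-3)) + 12))*1 = (21*sqrt((3 - 10 - 18) + 12))*1 = (21*sqrt(-25 + 12))*1 = (21*sqrt(-13))*1 = (21*(I*sqrt(13)))*1 = (21*I*sqrt(13))*1 = 21*I*sqrt(13)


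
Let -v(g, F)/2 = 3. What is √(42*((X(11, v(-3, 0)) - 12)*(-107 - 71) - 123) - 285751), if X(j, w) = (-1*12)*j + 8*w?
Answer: 5*√45779 ≈ 1069.8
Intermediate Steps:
v(g, F) = -6 (v(g, F) = -2*3 = -6)
X(j, w) = -12*j + 8*w
√(42*((X(11, v(-3, 0)) - 12)*(-107 - 71) - 123) - 285751) = √(42*(((-12*11 + 8*(-6)) - 12)*(-107 - 71) - 123) - 285751) = √(42*(((-132 - 48) - 12)*(-178) - 123) - 285751) = √(42*((-180 - 12)*(-178) - 123) - 285751) = √(42*(-192*(-178) - 123) - 285751) = √(42*(34176 - 123) - 285751) = √(42*34053 - 285751) = √(1430226 - 285751) = √1144475 = 5*√45779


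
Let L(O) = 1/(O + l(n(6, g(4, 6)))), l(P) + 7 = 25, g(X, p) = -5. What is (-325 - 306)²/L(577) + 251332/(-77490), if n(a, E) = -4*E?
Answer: 9178914901609/38745 ≈ 2.3691e+8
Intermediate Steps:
l(P) = 18 (l(P) = -7 + 25 = 18)
L(O) = 1/(18 + O) (L(O) = 1/(O + 18) = 1/(18 + O))
(-325 - 306)²/L(577) + 251332/(-77490) = (-325 - 306)²/(1/(18 + 577)) + 251332/(-77490) = (-631)²/(1/595) + 251332*(-1/77490) = 398161/(1/595) - 125666/38745 = 398161*595 - 125666/38745 = 236905795 - 125666/38745 = 9178914901609/38745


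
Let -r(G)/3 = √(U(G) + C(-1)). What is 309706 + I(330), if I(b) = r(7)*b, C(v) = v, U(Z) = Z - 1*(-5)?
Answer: 309706 - 990*√11 ≈ 3.0642e+5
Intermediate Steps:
U(Z) = 5 + Z (U(Z) = Z + 5 = 5 + Z)
r(G) = -3*√(4 + G) (r(G) = -3*√((5 + G) - 1) = -3*√(4 + G))
I(b) = -3*b*√11 (I(b) = (-3*√(4 + 7))*b = (-3*√11)*b = -3*b*√11)
309706 + I(330) = 309706 - 3*330*√11 = 309706 - 990*√11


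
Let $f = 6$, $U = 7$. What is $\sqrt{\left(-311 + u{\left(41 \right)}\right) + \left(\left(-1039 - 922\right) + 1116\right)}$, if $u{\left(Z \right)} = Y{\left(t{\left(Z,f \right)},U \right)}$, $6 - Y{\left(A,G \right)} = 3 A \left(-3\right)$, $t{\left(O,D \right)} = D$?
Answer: $2 i \sqrt{274} \approx 33.106 i$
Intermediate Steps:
$Y{\left(A,G \right)} = 6 + 9 A$ ($Y{\left(A,G \right)} = 6 - 3 A \left(-3\right) = 6 - - 9 A = 6 + 9 A$)
$u{\left(Z \right)} = 60$ ($u{\left(Z \right)} = 6 + 9 \cdot 6 = 6 + 54 = 60$)
$\sqrt{\left(-311 + u{\left(41 \right)}\right) + \left(\left(-1039 - 922\right) + 1116\right)} = \sqrt{\left(-311 + 60\right) + \left(\left(-1039 - 922\right) + 1116\right)} = \sqrt{-251 + \left(-1961 + 1116\right)} = \sqrt{-251 - 845} = \sqrt{-1096} = 2 i \sqrt{274}$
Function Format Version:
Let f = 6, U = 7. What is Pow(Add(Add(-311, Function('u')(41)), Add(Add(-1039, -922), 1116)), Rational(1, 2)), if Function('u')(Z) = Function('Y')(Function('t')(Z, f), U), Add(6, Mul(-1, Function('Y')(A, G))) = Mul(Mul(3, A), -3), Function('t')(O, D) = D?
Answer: Mul(2, I, Pow(274, Rational(1, 2))) ≈ Mul(33.106, I)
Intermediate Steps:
Function('Y')(A, G) = Add(6, Mul(9, A)) (Function('Y')(A, G) = Add(6, Mul(-1, Mul(Mul(3, A), -3))) = Add(6, Mul(-1, Mul(-9, A))) = Add(6, Mul(9, A)))
Function('u')(Z) = 60 (Function('u')(Z) = Add(6, Mul(9, 6)) = Add(6, 54) = 60)
Pow(Add(Add(-311, Function('u')(41)), Add(Add(-1039, -922), 1116)), Rational(1, 2)) = Pow(Add(Add(-311, 60), Add(Add(-1039, -922), 1116)), Rational(1, 2)) = Pow(Add(-251, Add(-1961, 1116)), Rational(1, 2)) = Pow(Add(-251, -845), Rational(1, 2)) = Pow(-1096, Rational(1, 2)) = Mul(2, I, Pow(274, Rational(1, 2)))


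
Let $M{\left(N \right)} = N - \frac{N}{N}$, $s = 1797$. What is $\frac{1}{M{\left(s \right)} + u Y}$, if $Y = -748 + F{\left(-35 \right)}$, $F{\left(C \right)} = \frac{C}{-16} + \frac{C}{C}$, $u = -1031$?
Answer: $\frac{16}{12315163} \approx 1.2992 \cdot 10^{-6}$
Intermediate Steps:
$M{\left(N \right)} = -1 + N$ ($M{\left(N \right)} = N - 1 = -1 + N$)
$F{\left(C \right)} = 1 - \frac{C}{16}$ ($F{\left(C \right)} = C \left(- \frac{1}{16}\right) + 1 = - \frac{C}{16} + 1 = 1 - \frac{C}{16}$)
$Y = - \frac{11917}{16}$ ($Y = -748 + \left(1 - - \frac{35}{16}\right) = -748 + \left(1 + \frac{35}{16}\right) = -748 + \frac{51}{16} = - \frac{11917}{16} \approx -744.81$)
$\frac{1}{M{\left(s \right)} + u Y} = \frac{1}{\left(-1 + 1797\right) - - \frac{12286427}{16}} = \frac{1}{1796 + \frac{12286427}{16}} = \frac{1}{\frac{12315163}{16}} = \frac{16}{12315163}$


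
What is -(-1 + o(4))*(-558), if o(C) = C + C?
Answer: 3906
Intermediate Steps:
o(C) = 2*C
-(-1 + o(4))*(-558) = -(-1 + 2*4)*(-558) = -(-1 + 8)*(-558) = -1*7*(-558) = -7*(-558) = 3906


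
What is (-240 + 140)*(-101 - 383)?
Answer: 48400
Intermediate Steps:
(-240 + 140)*(-101 - 383) = -100*(-484) = 48400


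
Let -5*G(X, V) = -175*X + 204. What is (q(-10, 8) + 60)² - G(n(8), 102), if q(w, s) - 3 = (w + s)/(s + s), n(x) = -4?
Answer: 1322901/320 ≈ 4134.1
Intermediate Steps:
q(w, s) = 3 + (s + w)/(2*s) (q(w, s) = 3 + (w + s)/(s + s) = 3 + (s + w)/((2*s)) = 3 + (s + w)*(1/(2*s)) = 3 + (s + w)/(2*s))
G(X, V) = -204/5 + 35*X (G(X, V) = -(-175*X + 204)/5 = -(204 - 175*X)/5 = -204/5 + 35*X)
(q(-10, 8) + 60)² - G(n(8), 102) = ((½)*(-10 + 7*8)/8 + 60)² - (-204/5 + 35*(-4)) = ((½)*(⅛)*(-10 + 56) + 60)² - (-204/5 - 140) = ((½)*(⅛)*46 + 60)² - 1*(-904/5) = (23/8 + 60)² + 904/5 = (503/8)² + 904/5 = 253009/64 + 904/5 = 1322901/320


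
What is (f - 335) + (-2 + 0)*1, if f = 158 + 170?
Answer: -9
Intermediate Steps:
f = 328
(f - 335) + (-2 + 0)*1 = (328 - 335) + (-2 + 0)*1 = -7 - 2*1 = -7 - 2 = -9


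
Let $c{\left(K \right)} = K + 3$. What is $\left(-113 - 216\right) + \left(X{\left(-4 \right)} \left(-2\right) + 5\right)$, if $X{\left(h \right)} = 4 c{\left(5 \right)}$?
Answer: $-388$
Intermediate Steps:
$c{\left(K \right)} = 3 + K$
$X{\left(h \right)} = 32$ ($X{\left(h \right)} = 4 \left(3 + 5\right) = 4 \cdot 8 = 32$)
$\left(-113 - 216\right) + \left(X{\left(-4 \right)} \left(-2\right) + 5\right) = \left(-113 - 216\right) + \left(32 \left(-2\right) + 5\right) = -329 + \left(-64 + 5\right) = -329 - 59 = -388$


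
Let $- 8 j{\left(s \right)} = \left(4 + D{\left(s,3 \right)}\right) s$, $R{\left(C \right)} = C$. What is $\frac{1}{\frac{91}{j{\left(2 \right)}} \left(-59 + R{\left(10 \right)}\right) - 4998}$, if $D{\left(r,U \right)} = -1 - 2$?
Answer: $\frac{1}{12838} \approx 7.7894 \cdot 10^{-5}$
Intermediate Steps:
$D{\left(r,U \right)} = -3$
$j{\left(s \right)} = - \frac{s}{8}$ ($j{\left(s \right)} = - \frac{\left(4 - 3\right) s}{8} = - \frac{1 s}{8} = - \frac{s}{8}$)
$\frac{1}{\frac{91}{j{\left(2 \right)}} \left(-59 + R{\left(10 \right)}\right) - 4998} = \frac{1}{\frac{91}{\left(- \frac{1}{8}\right) 2} \left(-59 + 10\right) - 4998} = \frac{1}{\frac{91}{- \frac{1}{4}} \left(-49\right) - 4998} = \frac{1}{91 \left(-4\right) \left(-49\right) - 4998} = \frac{1}{\left(-364\right) \left(-49\right) - 4998} = \frac{1}{17836 - 4998} = \frac{1}{12838}$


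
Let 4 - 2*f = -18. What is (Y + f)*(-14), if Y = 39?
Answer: -700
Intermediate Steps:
f = 11 (f = 2 - ½*(-18) = 2 + 9 = 11)
(Y + f)*(-14) = (39 + 11)*(-14) = 50*(-14) = -700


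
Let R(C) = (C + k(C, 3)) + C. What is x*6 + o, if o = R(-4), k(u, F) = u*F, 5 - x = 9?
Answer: -44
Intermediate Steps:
x = -4 (x = 5 - 1*9 = 5 - 9 = -4)
k(u, F) = F*u
R(C) = 5*C (R(C) = (C + 3*C) + C = 4*C + C = 5*C)
o = -20 (o = 5*(-4) = -20)
x*6 + o = -4*6 - 20 = -24 - 20 = -44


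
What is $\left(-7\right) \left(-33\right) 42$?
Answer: $9702$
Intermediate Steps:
$\left(-7\right) \left(-33\right) 42 = 231 \cdot 42 = 9702$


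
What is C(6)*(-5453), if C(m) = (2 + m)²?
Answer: -348992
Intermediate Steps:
C(6)*(-5453) = (2 + 6)²*(-5453) = 8²*(-5453) = 64*(-5453) = -348992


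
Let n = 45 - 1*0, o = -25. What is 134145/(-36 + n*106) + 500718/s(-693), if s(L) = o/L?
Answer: 182521096549/13150 ≈ 1.3880e+7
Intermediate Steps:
n = 45 (n = 45 + 0 = 45)
s(L) = -25/L
134145/(-36 + n*106) + 500718/s(-693) = 134145/(-36 + 45*106) + 500718/((-25/(-693))) = 134145/(-36 + 4770) + 500718/((-25*(-1/693))) = 134145/4734 + 500718/(25/693) = 134145*(1/4734) + 500718*(693/25) = 14905/526 + 346997574/25 = 182521096549/13150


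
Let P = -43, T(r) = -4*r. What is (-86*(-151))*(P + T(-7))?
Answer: -194790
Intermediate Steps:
(-86*(-151))*(P + T(-7)) = (-86*(-151))*(-43 - 4*(-7)) = 12986*(-43 + 28) = 12986*(-15) = -194790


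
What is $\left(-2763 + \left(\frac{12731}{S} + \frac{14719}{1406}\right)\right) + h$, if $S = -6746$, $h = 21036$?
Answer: $\frac{43349633434}{2371219} \approx 18282.0$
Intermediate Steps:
$\left(-2763 + \left(\frac{12731}{S} + \frac{14719}{1406}\right)\right) + h = \left(-2763 + \left(\frac{12731}{-6746} + \frac{14719}{1406}\right)\right) + 21036 = \left(-2763 + \left(12731 \left(- \frac{1}{6746}\right) + 14719 \cdot \frac{1}{1406}\right)\right) + 21036 = \left(-2763 + \left(- \frac{12731}{6746} + \frac{14719}{1406}\right)\right) + 21036 = \left(-2763 + \frac{20348647}{2371219}\right) + 21036 = - \frac{6531329450}{2371219} + 21036 = \frac{43349633434}{2371219}$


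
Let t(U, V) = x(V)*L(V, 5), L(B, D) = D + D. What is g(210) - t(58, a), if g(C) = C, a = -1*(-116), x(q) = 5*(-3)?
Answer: 360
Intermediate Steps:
L(B, D) = 2*D
x(q) = -15
a = 116
t(U, V) = -150 (t(U, V) = -30*5 = -15*10 = -150)
g(210) - t(58, a) = 210 - 1*(-150) = 210 + 150 = 360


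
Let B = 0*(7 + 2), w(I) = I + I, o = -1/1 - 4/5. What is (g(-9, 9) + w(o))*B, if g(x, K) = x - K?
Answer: 0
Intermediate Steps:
o = -9/5 (o = -1*1 - 4*1/5 = -1 - 4/5 = -9/5 ≈ -1.8000)
w(I) = 2*I
B = 0 (B = 0*9 = 0)
(g(-9, 9) + w(o))*B = ((-9 - 1*9) + 2*(-9/5))*0 = ((-9 - 9) - 18/5)*0 = (-18 - 18/5)*0 = -108/5*0 = 0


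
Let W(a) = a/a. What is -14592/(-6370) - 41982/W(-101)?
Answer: -133705374/3185 ≈ -41980.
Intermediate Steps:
W(a) = 1
-14592/(-6370) - 41982/W(-101) = -14592/(-6370) - 41982/1 = -14592*(-1/6370) - 41982*1 = 7296/3185 - 41982 = -133705374/3185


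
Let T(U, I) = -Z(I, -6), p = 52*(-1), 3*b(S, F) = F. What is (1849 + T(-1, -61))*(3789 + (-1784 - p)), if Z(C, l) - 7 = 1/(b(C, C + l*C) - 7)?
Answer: 1076068125/284 ≈ 3.7890e+6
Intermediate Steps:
b(S, F) = F/3
Z(C, l) = 7 + 1/(-7 + C/3 + C*l/3) (Z(C, l) = 7 + 1/((C + l*C)/3 - 7) = 7 + 1/((C + C*l)/3 - 7) = 7 + 1/((C/3 + C*l/3) - 7) = 7 + 1/(-7 + C/3 + C*l/3))
p = -52
T(U, I) = -(-144 - 35*I)/(-21 - 5*I) (T(U, I) = -(-144 + 7*I*(1 - 6))/(-21 + I*(1 - 6)) = -(-144 + 7*I*(-5))/(-21 + I*(-5)) = -(-144 - 35*I)/(-21 - 5*I))
(1849 + T(-1, -61))*(3789 + (-1784 - p)) = (1849 + (144 + 35*(-61))/(-21 - 5*(-61)))*(3789 + (-1784 - 1*(-52))) = (1849 + (144 - 2135)/(-21 + 305))*(3789 + (-1784 + 52)) = (1849 - 1991/284)*(3789 - 1732) = (1849 + (1/284)*(-1991))*2057 = (1849 - 1991/284)*2057 = (523125/284)*2057 = 1076068125/284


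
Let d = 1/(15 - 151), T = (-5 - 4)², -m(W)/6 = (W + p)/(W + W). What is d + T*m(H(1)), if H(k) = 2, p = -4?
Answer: 33047/136 ≈ 242.99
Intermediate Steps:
m(W) = -3*(-4 + W)/W (m(W) = -6*(W - 4)/(W + W) = -6*(-4 + W)/(2*W) = -6*(-4 + W)*1/(2*W) = -3*(-4 + W)/W)
T = 81 (T = (-9)² = 81)
d = -1/136 (d = 1/(-136) = -1/136 ≈ -0.0073529)
d + T*m(H(1)) = -1/136 + 81*(-3 + 12/2) = -1/136 + 81*(-3 + 12*(½)) = -1/136 + 81*(-3 + 6) = -1/136 + 81*3 = -1/136 + 243 = 33047/136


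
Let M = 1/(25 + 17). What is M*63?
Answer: 3/2 ≈ 1.5000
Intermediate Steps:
M = 1/42 ≈ 0.023810
M*63 = (1/42)*63 = 3/2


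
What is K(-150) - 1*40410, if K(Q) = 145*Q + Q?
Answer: -62310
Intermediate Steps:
K(Q) = 146*Q
K(-150) - 1*40410 = 146*(-150) - 1*40410 = -21900 - 40410 = -62310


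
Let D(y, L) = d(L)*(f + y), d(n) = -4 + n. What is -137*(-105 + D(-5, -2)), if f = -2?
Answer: 8631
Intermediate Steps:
D(y, L) = (-4 + L)*(-2 + y)
-137*(-105 + D(-5, -2)) = -137*(-105 + (-4 - 2)*(-2 - 5)) = -137*(-105 - 6*(-7)) = -137*(-105 + 42) = -137*(-63) = 8631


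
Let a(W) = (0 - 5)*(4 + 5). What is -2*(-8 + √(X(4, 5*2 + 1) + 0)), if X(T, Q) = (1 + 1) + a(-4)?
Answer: 16 - 2*I*√43 ≈ 16.0 - 13.115*I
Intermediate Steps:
a(W) = -45 (a(W) = -5*9 = -45)
X(T, Q) = -43 (X(T, Q) = (1 + 1) - 45 = 2 - 45 = -43)
-2*(-8 + √(X(4, 5*2 + 1) + 0)) = -2*(-8 + √(-43 + 0)) = -2*(-8 + √(-43)) = -2*(-8 + I*√43) = 16 - 2*I*√43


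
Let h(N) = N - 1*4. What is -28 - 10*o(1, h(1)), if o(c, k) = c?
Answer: -38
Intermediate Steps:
h(N) = -4 + N (h(N) = N - 4 = -4 + N)
-28 - 10*o(1, h(1)) = -28 - 10*1 = -28 - 10 = -38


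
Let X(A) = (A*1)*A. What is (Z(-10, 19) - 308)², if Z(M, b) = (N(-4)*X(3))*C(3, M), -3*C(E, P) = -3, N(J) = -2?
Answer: 106276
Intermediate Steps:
C(E, P) = 1 (C(E, P) = -⅓*(-3) = 1)
X(A) = A² (X(A) = A*A = A²)
Z(M, b) = -18 (Z(M, b) = -2*3²*1 = -2*9*1 = -18*1 = -18)
(Z(-10, 19) - 308)² = (-18 - 308)² = (-326)² = 106276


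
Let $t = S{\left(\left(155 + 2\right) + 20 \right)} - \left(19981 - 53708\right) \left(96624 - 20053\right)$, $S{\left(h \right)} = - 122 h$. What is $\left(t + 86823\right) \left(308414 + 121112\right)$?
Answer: $1109283258065996$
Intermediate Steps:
$t = 2582488523$ ($t = - 122 \left(\left(155 + 2\right) + 20\right) - \left(19981 - 53708\right) \left(96624 - 20053\right) = - 122 \left(157 + 20\right) - \left(-33727\right) 76571 = \left(-122\right) 177 - -2582510117 = -21594 + 2582510117 = 2582488523$)
$\left(t + 86823\right) \left(308414 + 121112\right) = \left(2582488523 + 86823\right) \left(308414 + 121112\right) = 2582575346 \cdot 429526 = 1109283258065996$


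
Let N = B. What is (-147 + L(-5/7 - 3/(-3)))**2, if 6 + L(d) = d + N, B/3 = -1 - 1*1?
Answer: 1234321/49 ≈ 25190.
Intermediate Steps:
B = -6 (B = 3*(-1 - 1*1) = 3*(-1 - 1) = 3*(-2) = -6)
N = -6
L(d) = -12 + d (L(d) = -6 + (d - 6) = -6 + (-6 + d) = -12 + d)
(-147 + L(-5/7 - 3/(-3)))**2 = (-147 + (-12 + (-5/7 - 3/(-3))))**2 = (-147 + (-12 + (-5*1/7 - 3*(-1/3))))**2 = (-147 + (-12 + (-5/7 + 1)))**2 = (-147 + (-12 + 2/7))**2 = (-147 - 82/7)**2 = (-1111/7)**2 = 1234321/49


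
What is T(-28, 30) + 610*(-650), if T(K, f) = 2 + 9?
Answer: -396489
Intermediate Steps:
T(K, f) = 11
T(-28, 30) + 610*(-650) = 11 + 610*(-650) = 11 - 396500 = -396489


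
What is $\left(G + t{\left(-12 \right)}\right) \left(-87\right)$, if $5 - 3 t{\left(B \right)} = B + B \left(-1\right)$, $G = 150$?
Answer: $-13195$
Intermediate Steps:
$t{\left(B \right)} = \frac{5}{3}$ ($t{\left(B \right)} = \frac{5}{3} - \frac{B + B \left(-1\right)}{3} = \frac{5}{3} - \frac{B - B}{3} = \frac{5}{3} - 0 = \frac{5}{3} + 0 = \frac{5}{3}$)
$\left(G + t{\left(-12 \right)}\right) \left(-87\right) = \left(150 + \frac{5}{3}\right) \left(-87\right) = \frac{455}{3} \left(-87\right) = -13195$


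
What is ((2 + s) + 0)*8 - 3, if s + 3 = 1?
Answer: -3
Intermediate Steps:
s = -2 (s = -3 + 1 = -2)
((2 + s) + 0)*8 - 3 = ((2 - 2) + 0)*8 - 3 = (0 + 0)*8 - 3 = 0*8 - 3 = 0 - 3 = -3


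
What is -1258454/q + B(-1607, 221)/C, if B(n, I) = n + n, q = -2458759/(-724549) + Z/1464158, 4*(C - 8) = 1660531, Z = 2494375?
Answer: -246323537405071977428324/997686282656549079 ≈ -2.4689e+5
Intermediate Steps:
C = 1660563/4 (C = 8 + (¼)*1660531 = 8 + 1660531/4 = 1660563/4 ≈ 4.1514e+5)
q = 5407308571797/1060854214742 (q = -2458759/(-724549) + 2494375/1464158 = -2458759*(-1/724549) + 2494375*(1/1464158) = 2458759/724549 + 2494375/1464158 = 5407308571797/1060854214742 ≈ 5.0971)
B(n, I) = 2*n
-1258454/q + B(-1607, 221)/C = -1258454/5407308571797/1060854214742 + (2*(-1607))/(1660563/4) = -1258454*1060854214742/5407308571797 - 3214*4/1660563 = -1335036229958928868/5407308571797 - 12856/1660563 = -246323537405071977428324/997686282656549079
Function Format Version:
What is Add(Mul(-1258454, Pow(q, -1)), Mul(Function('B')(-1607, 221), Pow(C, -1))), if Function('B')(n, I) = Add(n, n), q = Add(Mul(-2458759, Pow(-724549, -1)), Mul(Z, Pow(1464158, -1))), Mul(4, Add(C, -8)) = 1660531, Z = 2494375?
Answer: Rational(-246323537405071977428324, 997686282656549079) ≈ -2.4689e+5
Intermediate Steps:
C = Rational(1660563, 4) (C = Add(8, Mul(Rational(1, 4), 1660531)) = Add(8, Rational(1660531, 4)) = Rational(1660563, 4) ≈ 4.1514e+5)
q = Rational(5407308571797, 1060854214742) (q = Add(Mul(-2458759, Pow(-724549, -1)), Mul(2494375, Pow(1464158, -1))) = Add(Mul(-2458759, Rational(-1, 724549)), Mul(2494375, Rational(1, 1464158))) = Add(Rational(2458759, 724549), Rational(2494375, 1464158)) = Rational(5407308571797, 1060854214742) ≈ 5.0971)
Function('B')(n, I) = Mul(2, n)
Add(Mul(-1258454, Pow(q, -1)), Mul(Function('B')(-1607, 221), Pow(C, -1))) = Add(Mul(-1258454, Pow(Rational(5407308571797, 1060854214742), -1)), Mul(Mul(2, -1607), Pow(Rational(1660563, 4), -1))) = Add(Mul(-1258454, Rational(1060854214742, 5407308571797)), Mul(-3214, Rational(4, 1660563))) = Add(Rational(-1335036229958928868, 5407308571797), Rational(-12856, 1660563)) = Rational(-246323537405071977428324, 997686282656549079)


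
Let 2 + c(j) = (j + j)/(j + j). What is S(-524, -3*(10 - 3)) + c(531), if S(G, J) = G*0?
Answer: -1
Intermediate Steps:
c(j) = -1 (c(j) = -2 + (j + j)/(j + j) = -2 + (2*j)/((2*j)) = -2 + (2*j)*(1/(2*j)) = -2 + 1 = -1)
S(G, J) = 0
S(-524, -3*(10 - 3)) + c(531) = 0 - 1 = -1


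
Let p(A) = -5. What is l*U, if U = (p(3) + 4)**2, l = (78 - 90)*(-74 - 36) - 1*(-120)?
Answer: 1440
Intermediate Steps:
l = 1440 (l = -12*(-110) + 120 = 1320 + 120 = 1440)
U = 1 (U = (-5 + 4)**2 = (-1)**2 = 1)
l*U = 1440*1 = 1440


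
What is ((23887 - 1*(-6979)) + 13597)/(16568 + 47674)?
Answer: 14821/21414 ≈ 0.69212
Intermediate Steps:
((23887 - 1*(-6979)) + 13597)/(16568 + 47674) = ((23887 + 6979) + 13597)/64242 = (30866 + 13597)*(1/64242) = 44463*(1/64242) = 14821/21414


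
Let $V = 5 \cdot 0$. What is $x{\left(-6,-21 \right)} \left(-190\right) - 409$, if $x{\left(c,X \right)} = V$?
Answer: $-409$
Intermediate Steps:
$V = 0$
$x{\left(c,X \right)} = 0$
$x{\left(-6,-21 \right)} \left(-190\right) - 409 = 0 \left(-190\right) - 409 = 0 - 409 = -409$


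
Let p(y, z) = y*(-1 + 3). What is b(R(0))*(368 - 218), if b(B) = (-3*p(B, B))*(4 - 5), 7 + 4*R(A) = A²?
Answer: -1575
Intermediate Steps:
R(A) = -7/4 + A²/4
p(y, z) = 2*y (p(y, z) = y*2 = 2*y)
b(B) = 6*B (b(B) = (-6*B)*(4 - 5) = -6*B*(-1) = 6*B)
b(R(0))*(368 - 218) = (6*(-7/4 + (¼)*0²))*(368 - 218) = (6*(-7/4 + (¼)*0))*150 = (6*(-7/4 + 0))*150 = (6*(-7/4))*150 = -21/2*150 = -1575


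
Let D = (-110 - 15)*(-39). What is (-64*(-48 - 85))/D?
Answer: 8512/4875 ≈ 1.7461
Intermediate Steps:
D = 4875 (D = -125*(-39) = 4875)
(-64*(-48 - 85))/D = -64*(-48 - 85)/4875 = -64*(-133)*(1/4875) = 8512*(1/4875) = 8512/4875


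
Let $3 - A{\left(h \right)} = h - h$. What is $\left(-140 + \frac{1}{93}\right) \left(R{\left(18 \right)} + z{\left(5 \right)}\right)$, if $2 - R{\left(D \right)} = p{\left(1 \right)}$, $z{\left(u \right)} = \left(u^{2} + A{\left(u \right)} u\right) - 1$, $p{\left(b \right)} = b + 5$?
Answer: $- \frac{455665}{93} \approx -4899.6$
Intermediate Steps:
$p{\left(b \right)} = 5 + b$
$A{\left(h \right)} = 3$ ($A{\left(h \right)} = 3 - \left(h - h\right) = 3 - 0 = 3 + 0 = 3$)
$z{\left(u \right)} = -1 + u^{2} + 3 u$ ($z{\left(u \right)} = \left(u^{2} + 3 u\right) - 1 = -1 + u^{2} + 3 u$)
$R{\left(D \right)} = -4$ ($R{\left(D \right)} = 2 - \left(5 + 1\right) = 2 - 6 = -4$)
$\left(-140 + \frac{1}{93}\right) \left(R{\left(18 \right)} + z{\left(5 \right)}\right) = \left(-140 + \frac{1}{93}\right) \left(-4 + \left(-1 + 5^{2} + 3 \cdot 5\right)\right) = \left(-140 + \frac{1}{93}\right) \left(-4 + \left(-1 + 25 + 15\right)\right) = - \frac{13019 \left(-4 + 39\right)}{93} = \left(- \frac{13019}{93}\right) 35 = - \frac{455665}{93}$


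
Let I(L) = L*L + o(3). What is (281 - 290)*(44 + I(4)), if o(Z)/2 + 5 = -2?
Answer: -414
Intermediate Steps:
o(Z) = -14 (o(Z) = -10 + 2*(-2) = -10 - 4 = -14)
I(L) = -14 + L**2 (I(L) = L*L - 14 = L**2 - 14 = -14 + L**2)
(281 - 290)*(44 + I(4)) = (281 - 290)*(44 + (-14 + 4**2)) = -9*(44 + (-14 + 16)) = -9*(44 + 2) = -9*46 = -414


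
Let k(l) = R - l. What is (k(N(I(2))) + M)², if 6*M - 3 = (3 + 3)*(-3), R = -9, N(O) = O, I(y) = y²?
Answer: 961/4 ≈ 240.25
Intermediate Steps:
M = -5/2 (M = ½ + ((3 + 3)*(-3))/6 = ½ + (6*(-3))/6 = ½ + (⅙)*(-18) = ½ - 3 = -5/2 ≈ -2.5000)
k(l) = -9 - l
(k(N(I(2))) + M)² = ((-9 - 1*2²) - 5/2)² = ((-9 - 1*4) - 5/2)² = ((-9 - 4) - 5/2)² = (-13 - 5/2)² = (-31/2)² = 961/4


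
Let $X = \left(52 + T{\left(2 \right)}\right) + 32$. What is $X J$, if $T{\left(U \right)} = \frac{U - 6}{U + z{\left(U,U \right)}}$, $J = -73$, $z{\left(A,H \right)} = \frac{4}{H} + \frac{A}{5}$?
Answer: $- \frac{66722}{11} \approx -6065.6$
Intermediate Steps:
$z{\left(A,H \right)} = \frac{4}{H} + \frac{A}{5}$ ($z{\left(A,H \right)} = \frac{4}{H} + A \frac{1}{5} = \frac{4}{H} + \frac{A}{5}$)
$T{\left(U \right)} = \frac{-6 + U}{\frac{4}{U} + \frac{6 U}{5}}$ ($T{\left(U \right)} = \frac{U - 6}{U + \left(\frac{4}{U} + \frac{U}{5}\right)} = \frac{-6 + U}{\frac{4}{U} + \frac{6 U}{5}}$)
$X = \frac{914}{11}$ ($X = \left(52 + \frac{5}{2} \cdot 2 \frac{1}{10 + 3 \cdot 2^{2}} \left(-6 + 2\right)\right) + 32 = \left(52 + \frac{5}{2} \cdot 2 \frac{1}{10 + 3 \cdot 4} \left(-4\right)\right) + 32 = \left(52 + \frac{5}{2} \cdot 2 \frac{1}{10 + 12} \left(-4\right)\right) + 32 = \left(52 + \frac{5}{2} \cdot 2 \cdot \frac{1}{22} \left(-4\right)\right) + 32 = \left(52 - \frac{10}{11}\right) + 32 = \frac{562}{11} + 32 = \frac{914}{11} \approx 83.091$)
$X J = \frac{914}{11} \left(-73\right) = - \frac{66722}{11}$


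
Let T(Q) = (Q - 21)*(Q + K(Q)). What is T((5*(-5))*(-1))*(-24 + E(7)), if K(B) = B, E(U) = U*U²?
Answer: 63800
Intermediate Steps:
E(U) = U³
T(Q) = 2*Q*(-21 + Q) (T(Q) = (Q - 21)*(Q + Q) = (-21 + Q)*(2*Q) = 2*Q*(-21 + Q))
T((5*(-5))*(-1))*(-24 + E(7)) = (2*((5*(-5))*(-1))*(-21 + (5*(-5))*(-1)))*(-24 + 7³) = (2*(-25*(-1))*(-21 - 25*(-1)))*(-24 + 343) = (2*25*(-21 + 25))*319 = (2*25*4)*319 = 200*319 = 63800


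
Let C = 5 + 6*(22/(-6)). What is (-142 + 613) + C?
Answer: 454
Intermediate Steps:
C = -17 (C = 5 + 6*(22*(-⅙)) = 5 + 6*(-11/3) = 5 - 22 = -17)
(-142 + 613) + C = (-142 + 613) - 17 = 471 - 17 = 454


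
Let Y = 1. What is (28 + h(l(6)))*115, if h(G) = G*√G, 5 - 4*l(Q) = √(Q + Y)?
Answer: 3220 + 115*(5 - √7)^(3/2)/8 ≈ 3271.9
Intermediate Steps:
l(Q) = 5/4 - √(1 + Q)/4 (l(Q) = 5/4 - √(Q + 1)/4 = 5/4 - √(1 + Q)/4)
h(G) = G^(3/2)
(28 + h(l(6)))*115 = (28 + (5/4 - √(1 + 6)/4)^(3/2))*115 = (28 + (5/4 - √7/4)^(3/2))*115 = 3220 + 115*(5/4 - √7/4)^(3/2)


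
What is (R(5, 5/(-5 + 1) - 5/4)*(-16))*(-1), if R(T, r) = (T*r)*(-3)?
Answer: 600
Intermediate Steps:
R(T, r) = -3*T*r
(R(5, 5/(-5 + 1) - 5/4)*(-16))*(-1) = (-3*5*(5/(-5 + 1) - 5/4)*(-16))*(-1) = (-3*5*(5/(-4) - 5*1/4)*(-16))*(-1) = (-3*5*(5*(-1/4) - 5/4)*(-16))*(-1) = (-3*5*(-5/4 - 5/4)*(-16))*(-1) = (-3*5*(-5/2)*(-16))*(-1) = ((75/2)*(-16))*(-1) = -600*(-1) = 600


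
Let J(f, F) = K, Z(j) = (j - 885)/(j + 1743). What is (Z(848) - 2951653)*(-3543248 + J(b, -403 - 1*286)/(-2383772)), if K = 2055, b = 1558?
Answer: 16148752879473896405640/1544088313 ≈ 1.0458e+13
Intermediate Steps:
Z(j) = (-885 + j)/(1743 + j)
J(f, F) = 2055
(Z(848) - 2951653)*(-3543248 + J(b, -403 - 1*286)/(-2383772)) = ((-885 + 848)/(1743 + 848) - 2951653)*(-3543248 + 2055/(-2383772)) = (-37/2591 - 2951653)*(-3543248 + 2055*(-1/2383772)) = ((1/2591)*(-37) - 2951653)*(-3543248 - 2055/2383772) = (-37/2591 - 2951653)*(-8446295373511/2383772) = -7647732960/2591*(-8446295373511/2383772) = 16148752879473896405640/1544088313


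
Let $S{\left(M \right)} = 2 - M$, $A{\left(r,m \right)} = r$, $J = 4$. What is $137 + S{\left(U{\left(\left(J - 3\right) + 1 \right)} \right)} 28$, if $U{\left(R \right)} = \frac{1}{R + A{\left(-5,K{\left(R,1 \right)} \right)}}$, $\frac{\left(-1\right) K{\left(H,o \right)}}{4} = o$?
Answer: $\frac{607}{3} \approx 202.33$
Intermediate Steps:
$K{\left(H,o \right)} = - 4 o$
$U{\left(R \right)} = \frac{1}{-5 + R}$ ($U{\left(R \right)} = \frac{1}{R - 5} = \frac{1}{-5 + R}$)
$137 + S{\left(U{\left(\left(J - 3\right) + 1 \right)} \right)} 28 = 137 + \left(2 - \frac{1}{-5 + \left(\left(4 - 3\right) + 1\right)}\right) 28 = 137 + \left(2 - \frac{1}{-5 + \left(1 + 1\right)}\right) 28 = 137 + \left(2 - \frac{1}{-5 + 2}\right) 28 = 137 + \left(2 - \frac{1}{-3}\right) 28 = 137 + \left(2 - - \frac{1}{3}\right) 28 = 137 + \left(2 + \frac{1}{3}\right) 28 = 137 + \frac{7}{3} \cdot 28 = 137 + \frac{196}{3} = \frac{607}{3}$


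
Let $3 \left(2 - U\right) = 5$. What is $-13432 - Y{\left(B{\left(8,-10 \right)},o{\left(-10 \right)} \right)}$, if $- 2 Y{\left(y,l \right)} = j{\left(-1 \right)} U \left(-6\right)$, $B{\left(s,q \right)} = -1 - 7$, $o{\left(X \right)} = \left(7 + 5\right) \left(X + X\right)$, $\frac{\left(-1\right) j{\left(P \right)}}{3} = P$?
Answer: $-13435$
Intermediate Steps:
$j{\left(P \right)} = - 3 P$
$o{\left(X \right)} = 24 X$ ($o{\left(X \right)} = 12 \cdot 2 X = 24 X$)
$U = \frac{1}{3}$ ($U = 2 - \frac{5}{3} = \frac{1}{3} \approx 0.33333$)
$B{\left(s,q \right)} = -8$
$Y{\left(y,l \right)} = 3$ ($Y{\left(y,l \right)} = - \frac{\left(-3\right) \left(-1\right) \frac{1}{3} \left(-6\right)}{2} = - \frac{3 \cdot \frac{1}{3} \left(-6\right)}{2} = - \frac{1 \left(-6\right)}{2} = \left(- \frac{1}{2}\right) \left(-6\right) = 3$)
$-13432 - Y{\left(B{\left(8,-10 \right)},o{\left(-10 \right)} \right)} = -13432 - 3 = -13435$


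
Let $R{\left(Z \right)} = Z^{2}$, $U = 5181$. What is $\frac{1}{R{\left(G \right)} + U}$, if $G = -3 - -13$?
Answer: $\frac{1}{5281} \approx 0.00018936$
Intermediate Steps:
$G = 10$ ($G = -3 + 13 = 10$)
$\frac{1}{R{\left(G \right)} + U} = \frac{1}{10^{2} + 5181} = \frac{1}{100 + 5181} = \frac{1}{5281}$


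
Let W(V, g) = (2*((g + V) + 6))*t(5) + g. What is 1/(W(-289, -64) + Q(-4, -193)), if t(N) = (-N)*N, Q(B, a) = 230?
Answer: 1/17516 ≈ 5.7091e-5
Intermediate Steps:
t(N) = -N²
W(V, g) = -300 - 50*V - 49*g (W(V, g) = (2*((g + V) + 6))*(-1*5²) + g = (2*((V + g) + 6))*(-1*25) + g = (2*(6 + V + g))*(-25) + g = (12 + 2*V + 2*g)*(-25) + g = (-300 - 50*V - 50*g) + g = -300 - 50*V - 49*g)
1/(W(-289, -64) + Q(-4, -193)) = 1/((-300 - 50*(-289) - 49*(-64)) + 230) = 1/((-300 + 14450 + 3136) + 230) = 1/(17286 + 230) = 1/17516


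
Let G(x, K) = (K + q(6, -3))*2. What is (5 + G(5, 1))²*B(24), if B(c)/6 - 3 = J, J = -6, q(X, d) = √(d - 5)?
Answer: -306 - 1008*I*√2 ≈ -306.0 - 1425.5*I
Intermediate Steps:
q(X, d) = √(-5 + d)
B(c) = -18 (B(c) = 18 + 6*(-6) = 18 - 36 = -18)
G(x, K) = 2*K + 4*I*√2 (G(x, K) = (K + √(-5 - 3))*2 = (K + √(-8))*2 = (K + 2*I*√2)*2 = 2*K + 4*I*√2)
(5 + G(5, 1))²*B(24) = (5 + (2*1 + 4*I*√2))²*(-18) = (5 + (2 + 4*I*√2))²*(-18) = (7 + 4*I*√2)²*(-18) = -18*(7 + 4*I*√2)²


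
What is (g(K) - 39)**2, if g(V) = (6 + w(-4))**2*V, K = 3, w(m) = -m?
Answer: 68121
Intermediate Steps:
g(V) = 100*V (g(V) = (6 - 1*(-4))**2*V = (6 + 4)**2*V = 10**2*V = 100*V)
(g(K) - 39)**2 = (100*3 - 39)**2 = (300 - 39)**2 = 261**2 = 68121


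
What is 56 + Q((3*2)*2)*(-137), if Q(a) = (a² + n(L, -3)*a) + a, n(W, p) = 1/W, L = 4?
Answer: -21727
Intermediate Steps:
Q(a) = a² + 5*a/4 (Q(a) = (a² + a/4) + a = a² + 5*a/4)
56 + Q((3*2)*2)*(-137) = 56 + (((3*2)*2)*(5 + 4*((3*2)*2))/4)*(-137) = 56 + ((6*2)*(5 + 4*(6*2))/4)*(-137) = 56 + ((¼)*12*(5 + 4*12))*(-137) = 56 + ((¼)*12*(5 + 48))*(-137) = 56 + ((¼)*12*53)*(-137) = 56 + 159*(-137) = 56 - 21783 = -21727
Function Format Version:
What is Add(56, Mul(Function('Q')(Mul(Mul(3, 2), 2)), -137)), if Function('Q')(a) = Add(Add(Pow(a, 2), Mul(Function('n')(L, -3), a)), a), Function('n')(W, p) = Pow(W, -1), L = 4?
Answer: -21727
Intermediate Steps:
Function('Q')(a) = Add(Pow(a, 2), Mul(Rational(5, 4), a)) (Function('Q')(a) = Add(Add(Pow(a, 2), Mul(Pow(4, -1), a)), a) = Add(Add(Pow(a, 2), Mul(Rational(1, 4), a)), a) = Add(Pow(a, 2), Mul(Rational(5, 4), a)))
Add(56, Mul(Function('Q')(Mul(Mul(3, 2), 2)), -137)) = Add(56, Mul(Mul(Rational(1, 4), Mul(Mul(3, 2), 2), Add(5, Mul(4, Mul(Mul(3, 2), 2)))), -137)) = Add(56, Mul(Mul(Rational(1, 4), Mul(6, 2), Add(5, Mul(4, Mul(6, 2)))), -137)) = Add(56, Mul(Mul(Rational(1, 4), 12, Add(5, Mul(4, 12))), -137)) = Add(56, Mul(Mul(Rational(1, 4), 12, Add(5, 48)), -137)) = Add(56, Mul(Mul(Rational(1, 4), 12, 53), -137)) = Add(56, Mul(159, -137)) = Add(56, -21783) = -21727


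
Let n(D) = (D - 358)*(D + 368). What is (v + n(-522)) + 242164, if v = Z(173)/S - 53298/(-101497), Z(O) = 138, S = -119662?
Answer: 2293552347741133/6072667007 ≈ 3.7768e+5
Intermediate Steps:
n(D) = (-358 + D)*(368 + D)
v = 3181869345/6072667007 (v = 138/(-119662) - 53298/(-101497) = 138*(-1/119662) - 53298*(-1/101497) = -69/59831 + 53298/101497 = 3181869345/6072667007 ≈ 0.52397)
(v + n(-522)) + 242164 = (3181869345/6072667007 + (-131744 + (-522)**2 + 10*(-522))) + 242164 = (3181869345/6072667007 + (-131744 + 272484 - 5220)) + 242164 = (3181869345/6072667007 + 135520) + 242164 = 822971014657985/6072667007 + 242164 = 2293552347741133/6072667007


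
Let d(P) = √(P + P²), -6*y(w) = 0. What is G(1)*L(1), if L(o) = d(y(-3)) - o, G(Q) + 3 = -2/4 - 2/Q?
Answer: 11/2 ≈ 5.5000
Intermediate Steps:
y(w) = 0 (y(w) = -⅙*0 = 0)
G(Q) = -7/2 - 2/Q (G(Q) = -3 + (-2/4 - 2/Q) = -3 + (-2*¼ - 2/Q) = -3 + (-½ - 2/Q) = -7/2 - 2/Q)
L(o) = -o (L(o) = √(0*(1 + 0)) - o = √(0*1) - o = √0 - o = 0 - o = -o)
G(1)*L(1) = (-7/2 - 2/1)*(-1*1) = (-7/2 - 2*1)*(-1) = (-7/2 - 2)*(-1) = -11/2*(-1) = 11/2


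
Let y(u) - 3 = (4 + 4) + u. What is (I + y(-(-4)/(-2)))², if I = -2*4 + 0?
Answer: 1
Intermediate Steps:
y(u) = 11 + u (y(u) = 3 + ((4 + 4) + u) = 3 + (8 + u) = 11 + u)
I = -8 (I = -8 + 0 = -8)
(I + y(-(-4)/(-2)))² = (-8 + (11 - (-4)/(-2)))² = (-8 + (11 - (-4)*(-1)/2))² = (-8 + (11 - 2*1))² = (-8 + (11 - 2))² = (-8 + 9)² = 1² = 1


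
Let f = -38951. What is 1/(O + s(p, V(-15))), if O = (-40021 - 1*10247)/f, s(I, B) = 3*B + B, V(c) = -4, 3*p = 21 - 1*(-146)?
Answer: -38951/572948 ≈ -0.067984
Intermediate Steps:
p = 167/3 (p = (21 - 1*(-146))/3 = (21 + 146)/3 = (1/3)*167 = 167/3 ≈ 55.667)
s(I, B) = 4*B
O = 50268/38951 (O = (-40021 - 1*10247)/(-38951) = (-40021 - 10247)*(-1/38951) = -50268*(-1/38951) = 50268/38951 ≈ 1.2905)
1/(O + s(p, V(-15))) = 1/(50268/38951 + 4*(-4)) = 1/(50268/38951 - 16) = 1/(-572948/38951) = -38951/572948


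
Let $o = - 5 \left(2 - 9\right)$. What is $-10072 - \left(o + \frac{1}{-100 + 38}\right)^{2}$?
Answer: $- \frac{43421329}{3844} \approx -11296.0$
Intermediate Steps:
$o = 35$ ($o = - 5 \left(2 - 9\right) = \left(-5\right) \left(-7\right) = 35$)
$-10072 - \left(o + \frac{1}{-100 + 38}\right)^{2} = -10072 - \left(35 + \frac{1}{-100 + 38}\right)^{2} = -10072 - \left(35 + \frac{1}{-62}\right)^{2} = -10072 - \left(35 - \frac{1}{62}\right)^{2} = -10072 - \left(\frac{2169}{62}\right)^{2} = -10072 - \frac{4704561}{3844} = - \frac{43421329}{3844}$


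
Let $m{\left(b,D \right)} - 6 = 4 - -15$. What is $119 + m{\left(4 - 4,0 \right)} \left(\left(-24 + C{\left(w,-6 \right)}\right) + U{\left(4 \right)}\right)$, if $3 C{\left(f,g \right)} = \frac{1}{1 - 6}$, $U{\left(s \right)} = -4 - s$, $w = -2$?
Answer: $- \frac{2048}{3} \approx -682.67$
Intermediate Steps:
$C{\left(f,g \right)} = - \frac{1}{15}$ ($C{\left(f,g \right)} = \frac{1}{3 \left(1 - 6\right)} = \frac{1}{3 \left(-5\right)} = \frac{1}{3} \left(- \frac{1}{5}\right) = - \frac{1}{15}$)
$m{\left(b,D \right)} = 25$ ($m{\left(b,D \right)} = 6 + \left(4 - -15\right) = 6 + \left(4 + 15\right) = 6 + 19 = 25$)
$119 + m{\left(4 - 4,0 \right)} \left(\left(-24 + C{\left(w,-6 \right)}\right) + U{\left(4 \right)}\right) = 119 + 25 \left(\left(-24 - \frac{1}{15}\right) - 8\right) = 119 + 25 \left(- \frac{361}{15} - 8\right) = 119 + 25 \left(- \frac{481}{15}\right) = 119 - \frac{2405}{3} = - \frac{2048}{3}$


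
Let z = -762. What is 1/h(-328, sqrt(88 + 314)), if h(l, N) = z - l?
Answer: -1/434 ≈ -0.0023041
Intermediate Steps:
h(l, N) = -762 - l
1/h(-328, sqrt(88 + 314)) = 1/(-762 - 1*(-328)) = 1/(-762 + 328) = 1/(-434) = -1/434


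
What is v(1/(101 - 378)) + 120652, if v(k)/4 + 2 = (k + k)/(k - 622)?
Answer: 20786357988/172295 ≈ 1.2064e+5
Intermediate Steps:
v(k) = -8 + 8*k/(-622 + k) (v(k) = -8 + 4*((k + k)/(k - 622)) = -8 + 4*((2*k)/(-622 + k)) = -8 + 4*(2*k/(-622 + k)) = -8 + 8*k/(-622 + k))
v(1/(101 - 378)) + 120652 = 4976/(-622 + 1/(101 - 378)) + 120652 = 4976/(-622 + 1/(-277)) + 120652 = 4976/(-622 - 1/277) + 120652 = 4976/(-172295/277) + 120652 = 4976*(-277/172295) + 120652 = -1378352/172295 + 120652 = 20786357988/172295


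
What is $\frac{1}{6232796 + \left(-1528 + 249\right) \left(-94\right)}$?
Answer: $\frac{1}{6353022} \approx 1.5741 \cdot 10^{-7}$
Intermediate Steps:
$\frac{1}{6232796 + \left(-1528 + 249\right) \left(-94\right)} = \frac{1}{6232796 - -120226} = \frac{1}{6232796 + 120226} = \frac{1}{6353022}$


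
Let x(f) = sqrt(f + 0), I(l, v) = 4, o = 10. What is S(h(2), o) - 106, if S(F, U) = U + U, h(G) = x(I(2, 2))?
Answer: -86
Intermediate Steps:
x(f) = sqrt(f)
h(G) = 2 (h(G) = sqrt(4) = 2)
S(F, U) = 2*U
S(h(2), o) - 106 = 2*10 - 106 = 20 - 106 = -86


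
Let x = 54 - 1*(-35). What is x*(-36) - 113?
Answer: -3317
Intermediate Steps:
x = 89 (x = 54 + 35 = 89)
x*(-36) - 113 = 89*(-36) - 113 = -3204 - 113 = -3317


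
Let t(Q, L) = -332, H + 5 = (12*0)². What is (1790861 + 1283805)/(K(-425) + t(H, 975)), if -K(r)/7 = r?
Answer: 3074666/2643 ≈ 1163.3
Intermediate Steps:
K(r) = -7*r
H = -5 (H = -5 + (12*0)² = -5 + 0² = -5 + 0 = -5)
(1790861 + 1283805)/(K(-425) + t(H, 975)) = (1790861 + 1283805)/(-7*(-425) - 332) = 3074666/(2975 - 332) = 3074666/2643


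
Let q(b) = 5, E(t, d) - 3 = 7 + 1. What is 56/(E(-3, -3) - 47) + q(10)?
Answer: 31/9 ≈ 3.4444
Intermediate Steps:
E(t, d) = 11 (E(t, d) = 3 + (7 + 1) = 3 + 8 = 11)
56/(E(-3, -3) - 47) + q(10) = 56/(11 - 47) + 5 = 56/(-36) + 5 = 56*(-1/36) + 5 = -14/9 + 5 = 31/9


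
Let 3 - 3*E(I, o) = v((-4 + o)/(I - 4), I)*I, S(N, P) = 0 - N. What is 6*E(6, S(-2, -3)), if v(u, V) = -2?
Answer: 30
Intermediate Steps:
S(N, P) = -N
E(I, o) = 1 + 2*I/3 (E(I, o) = 1 - (-2)*I/3 = 1 + 2*I/3)
6*E(6, S(-2, -3)) = 6*(1 + (⅔)*6) = 6*(1 + 4) = 6*5 = 30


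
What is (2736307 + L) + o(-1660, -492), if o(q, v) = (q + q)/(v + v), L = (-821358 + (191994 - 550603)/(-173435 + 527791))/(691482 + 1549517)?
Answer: 267271015432388464333/97675707322212 ≈ 2.7363e+6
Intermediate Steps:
L = -291053494057/794111441644 (L = (-821358 - 358609/354356)/2240999 = (-821358 - 358609*1/354356)*(1/2240999) = (-821358 - 358609/354356)*(1/2240999) = -291053494057/354356*1/2240999 = -291053494057/794111441644 ≈ -0.36651)
o(q, v) = q/v (o(q, v) = (2*q)/((2*v)) = (2*q)*(1/(2*v)) = q/v)
(2736307 + L) + o(-1660, -492) = (2736307 - 291053494057/794111441644) - 1660/(-492) = 2172932405497074651/794111441644 - 1660*(-1/492) = 2172932405497074651/794111441644 + 415/123 = 267271015432388464333/97675707322212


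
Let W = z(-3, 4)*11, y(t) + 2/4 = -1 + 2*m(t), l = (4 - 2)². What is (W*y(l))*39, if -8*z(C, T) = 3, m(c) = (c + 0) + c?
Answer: -37323/16 ≈ -2332.7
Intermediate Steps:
m(c) = 2*c (m(c) = c + c = 2*c)
z(C, T) = -3/8 (z(C, T) = -⅛*3 = -3/8)
l = 4 (l = 2² = 4)
y(t) = -3/2 + 4*t (y(t) = -½ + (-1 + 2*(2*t)) = -½ + (-1 + 4*t) = -3/2 + 4*t)
W = -33/8 (W = -3/8*11 = -33/8 ≈ -4.1250)
(W*y(l))*39 = -33*(-3/2 + 4*4)/8*39 = -33*(-3/2 + 16)/8*39 = -33/8*29/2*39 = -957/16*39 = -37323/16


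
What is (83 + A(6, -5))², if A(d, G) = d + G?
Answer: 7056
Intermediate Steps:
A(d, G) = G + d
(83 + A(6, -5))² = (83 + (-5 + 6))² = (83 + 1)² = 84² = 7056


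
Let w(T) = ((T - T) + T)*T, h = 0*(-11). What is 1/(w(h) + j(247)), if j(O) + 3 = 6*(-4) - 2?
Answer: -1/29 ≈ -0.034483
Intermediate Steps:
j(O) = -29 (j(O) = -3 + (6*(-4) - 2) = -3 + (-24 - 2) = -3 - 26 = -29)
h = 0
w(T) = T² (w(T) = (0 + T)*T = T*T = T²)
1/(w(h) + j(247)) = 1/(0² - 29) = 1/(0 - 29) = 1/(-29) = -1/29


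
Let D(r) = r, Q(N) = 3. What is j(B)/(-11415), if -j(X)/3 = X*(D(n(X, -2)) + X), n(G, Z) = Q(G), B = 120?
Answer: 2952/761 ≈ 3.8791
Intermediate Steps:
n(G, Z) = 3
j(X) = -3*X*(3 + X)
j(B)/(-11415) = -3*120*(3 + 120)/(-11415) = -3*120*123*(-1/11415) = -44280*(-1/11415) = 2952/761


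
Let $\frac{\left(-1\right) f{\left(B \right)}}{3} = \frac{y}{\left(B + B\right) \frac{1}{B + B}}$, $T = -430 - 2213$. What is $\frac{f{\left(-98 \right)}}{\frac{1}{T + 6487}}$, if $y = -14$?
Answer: $161448$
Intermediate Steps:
$T = -2643$ ($T = -430 - 2213 = -2643$)
$f{\left(B \right)} = 42$ ($f{\left(B \right)} = - 3 \left(- \frac{14}{\left(B + B\right) \frac{1}{B + B}}\right) = - 3 \left(- \frac{14}{2 B \frac{1}{2 B}}\right) = - 3 \left(- \frac{14}{1}\right) = - 3 \left(\left(-14\right) 1\right) = \left(-3\right) \left(-14\right) = 42$)
$\frac{f{\left(-98 \right)}}{\frac{1}{T + 6487}} = \frac{42}{\frac{1}{-2643 + 6487}} = \frac{42}{\frac{1}{3844}} = 42 \frac{1}{\frac{1}{3844}} = 42 \cdot 3844 = 161448$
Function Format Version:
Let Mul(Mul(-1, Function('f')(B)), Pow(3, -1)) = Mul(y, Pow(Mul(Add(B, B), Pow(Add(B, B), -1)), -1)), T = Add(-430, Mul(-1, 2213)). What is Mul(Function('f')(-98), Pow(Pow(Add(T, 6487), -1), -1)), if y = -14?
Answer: 161448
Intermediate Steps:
T = -2643 (T = Add(-430, -2213) = -2643)
Function('f')(B) = 42 (Function('f')(B) = Mul(-3, Mul(-14, Pow(Mul(Add(B, B), Pow(Add(B, B), -1)), -1))) = Mul(-3, Mul(-14, Pow(Mul(Mul(2, B), Pow(Mul(2, B), -1)), -1))) = Mul(-3, Mul(-14, Pow(Mul(Mul(2, B), Mul(Rational(1, 2), Pow(B, -1))), -1))) = Mul(-3, Mul(-14, Pow(1, -1))) = Mul(-3, Mul(-14, 1)) = Mul(-3, -14) = 42)
Mul(Function('f')(-98), Pow(Pow(Add(T, 6487), -1), -1)) = Mul(42, Pow(Pow(Add(-2643, 6487), -1), -1)) = Mul(42, Pow(Pow(3844, -1), -1)) = Mul(42, Pow(Rational(1, 3844), -1)) = Mul(42, 3844) = 161448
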